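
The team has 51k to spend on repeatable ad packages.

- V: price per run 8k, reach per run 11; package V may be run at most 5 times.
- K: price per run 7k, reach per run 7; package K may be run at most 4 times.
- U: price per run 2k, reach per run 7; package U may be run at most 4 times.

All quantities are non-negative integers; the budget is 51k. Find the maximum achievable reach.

U has the best ratio (7/2); taking only U gives at most 4×7 = 28 (stopped by the supply cap of 4).
Mixing does better — 5×V and 4×U: price 48 ≤ 51, reach 5·11 + 4·7 = 83.

83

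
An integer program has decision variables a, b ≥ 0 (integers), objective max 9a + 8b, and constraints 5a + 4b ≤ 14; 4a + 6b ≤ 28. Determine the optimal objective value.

26

(a,b)=(2,1) is feasible, giving 26.
(a,b)=(1,2) is feasible, giving 25.
(a,b)=(0,3) is feasible, giving 24.
No feasible integer point exceeds 26.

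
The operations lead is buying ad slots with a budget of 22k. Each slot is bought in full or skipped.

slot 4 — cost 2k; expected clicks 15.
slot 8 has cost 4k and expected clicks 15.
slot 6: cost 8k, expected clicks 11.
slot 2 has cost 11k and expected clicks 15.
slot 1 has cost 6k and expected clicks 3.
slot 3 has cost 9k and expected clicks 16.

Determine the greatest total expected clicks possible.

49

Treat it as a binary knapsack problem.
Allowing fractional choices, the relaxed optimum would be about 55.6, but ad slots are indivisible.
slot 4 + slot 2 + slot 3: cost 2 + 11 + 9 = 22 ≤ 22, expected clicks 15 + 15 + 16 = 46.
slot 4 + slot 8 + slot 3: cost 2 + 4 + 9 = 15 ≤ 22, expected clicks 15 + 15 + 16 = 46.
slot 4 + slot 8 + slot 1 + slot 3: cost 2 + 4 + 6 + 9 = 21 ≤ 22, expected clicks 15 + 15 + 3 + 16 = 49.
Best is slot 4, slot 8, slot 1, and slot 3 with total expected clicks 49.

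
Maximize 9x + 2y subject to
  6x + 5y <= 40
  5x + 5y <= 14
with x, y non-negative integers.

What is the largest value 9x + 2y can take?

18

The continuous relaxation peaks at (2.8, 0) with value 25.20; rounding to a feasible lattice point costs some objective.
(x,y)=(2,0): 6·2+5·0=12≤40, 5·2+5·0=10≤14, objective 18.
(x,y)=(1,1): 6·1+5·1=11≤40, 5·1+5·1=10≤14, objective 11.
Maximum is 18 at (x,y)=(2,0).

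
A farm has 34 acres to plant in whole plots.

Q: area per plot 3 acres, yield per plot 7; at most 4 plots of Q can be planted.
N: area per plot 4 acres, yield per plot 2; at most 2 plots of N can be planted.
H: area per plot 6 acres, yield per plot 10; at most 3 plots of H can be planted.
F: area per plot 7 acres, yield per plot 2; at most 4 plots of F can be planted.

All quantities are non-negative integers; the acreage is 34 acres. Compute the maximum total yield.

Q has the best ratio (7/3); taking only Q gives at most 4×7 = 28 (stopped by the supply cap of 4).
Mixing does better — 4×Q, 1×N, and 3×H: area 34 ≤ 34, yield 4·7 + 1·2 + 3·10 = 60.

60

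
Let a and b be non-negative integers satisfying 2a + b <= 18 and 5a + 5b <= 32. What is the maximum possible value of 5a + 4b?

The continuous relaxation peaks at (6.4, 0) with value 32.00; rounding to a feasible lattice point costs some objective.
(a,b)=(6,0): 2·6+1·0=12≤18, 5·6+5·0=30≤32, objective 30.
(a,b)=(5,1): 2·5+1·1=11≤18, 5·5+5·1=30≤32, objective 29.
No feasible integer point exceeds 30.

30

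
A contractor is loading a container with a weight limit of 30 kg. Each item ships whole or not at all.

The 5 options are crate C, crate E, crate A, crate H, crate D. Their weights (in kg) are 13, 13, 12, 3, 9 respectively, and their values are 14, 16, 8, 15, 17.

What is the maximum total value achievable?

48

Take crate E, crate H, and crate D: weight 13 + 3 + 9 = 25 ≤ 30, value 16 + 15 + 17 = 48.
No other feasible combination does better.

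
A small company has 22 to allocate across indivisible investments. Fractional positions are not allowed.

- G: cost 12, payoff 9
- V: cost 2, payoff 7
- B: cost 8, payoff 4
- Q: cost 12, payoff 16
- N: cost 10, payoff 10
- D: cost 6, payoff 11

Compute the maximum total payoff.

Allowing fractional choices, the relaxed optimum would be about 36.0, but investments are indivisible.
V + N + D: cost 2 + 10 + 6 = 18 ≤ 22, payoff 7 + 10 + 11 = 28.
Q + D: cost 12 + 6 = 18 ≤ 22, payoff 16 + 11 = 27.
V + Q + D: cost 2 + 12 + 6 = 20 ≤ 22, payoff 7 + 16 + 11 = 34.
Best is V, Q, and D with total payoff 34.

34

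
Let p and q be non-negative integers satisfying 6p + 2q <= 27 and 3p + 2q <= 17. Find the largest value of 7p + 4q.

37

Relaxing integrality, the LP optimum is 37.33 at (p,q) = (3.33, 3.5), which is not an integer point.
(p,q)=(3,4): 6·3+2·4=26≤27, 3·3+2·4=17≤17, objective 37.
(p,q)=(2,5): 6·2+2·5=22≤27, 3·2+2·5=16≤17, objective 34.
(p,q)=(3,3): 6·3+2·3=24≤27, 3·3+2·3=15≤17, objective 33.
(p,q)=(2,4): 6·2+2·4=20≤27, 3·2+2·4=14≤17, objective 30.
The best lattice point is (3,4), giving 37.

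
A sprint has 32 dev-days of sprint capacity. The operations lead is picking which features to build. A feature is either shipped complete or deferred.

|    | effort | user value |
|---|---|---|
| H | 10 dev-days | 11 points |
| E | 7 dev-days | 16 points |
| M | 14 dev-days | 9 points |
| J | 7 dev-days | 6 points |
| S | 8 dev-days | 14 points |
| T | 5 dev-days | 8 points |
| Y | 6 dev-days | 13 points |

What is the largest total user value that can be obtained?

54

Allowing fractional choices, the relaxed optimum would be about 57.6, but features are indivisible.
E + J + S + Y: effort 7 + 7 + 8 + 6 = 28 ≤ 32, user value 16 + 6 + 14 + 13 = 49.
H + E + S + Y: effort 10 + 7 + 8 + 6 = 31 ≤ 32, user value 11 + 16 + 14 + 13 = 54.
E + S + T + Y: effort 7 + 8 + 5 + 6 = 26 ≤ 32, user value 16 + 14 + 8 + 13 = 51.
Best is H, E, S, and Y with total user value 54.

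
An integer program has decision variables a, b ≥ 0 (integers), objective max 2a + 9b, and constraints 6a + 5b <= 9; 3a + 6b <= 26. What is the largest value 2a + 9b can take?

(a,b)=(0,1): 6·0+5·1=5≤9, 3·0+6·1=6≤26, objective 9.
(a,b)=(1,0): 6·1+5·0=6≤9, 3·1+6·0=3≤26, objective 2.
(a,b)=(0,0): 6·0+5·0=0≤9, 3·0+6·0=0≤26, objective 0.
The best lattice point is (0,1), giving 9.

9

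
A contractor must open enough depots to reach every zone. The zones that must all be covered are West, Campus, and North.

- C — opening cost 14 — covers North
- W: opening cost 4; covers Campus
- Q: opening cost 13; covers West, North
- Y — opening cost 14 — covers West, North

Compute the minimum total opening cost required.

17

Choose W and Q: together they cover West, Campus, North — every zone.
Total opening cost: 4 + 13 = 17.
No cover costs less than 17.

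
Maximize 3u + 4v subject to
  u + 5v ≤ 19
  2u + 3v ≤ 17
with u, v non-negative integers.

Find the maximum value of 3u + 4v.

(u,v)=(7,1): 1·7+5·1=12≤19, 2·7+3·1=17≤17, objective 25.
(u,v)=(8,0): 1·8+5·0=8≤19, 2·8+3·0=16≤17, objective 24.
(u,v)=(6,1): 1·6+5·1=11≤19, 2·6+3·1=15≤17, objective 22.
Maximum is 25 at (u,v)=(7,1).

25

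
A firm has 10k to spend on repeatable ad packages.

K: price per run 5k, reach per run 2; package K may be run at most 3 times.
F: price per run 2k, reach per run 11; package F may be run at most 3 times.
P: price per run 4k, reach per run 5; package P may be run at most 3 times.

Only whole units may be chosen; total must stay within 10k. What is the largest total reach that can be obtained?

38

Take 3×F and 1×P: price 10 ≤ 10, reach 3·11 + 1·5 = 38.
F has the best ratio (11/2) and is taken to its limit of 3; remaining capacity is filled optimally with the others.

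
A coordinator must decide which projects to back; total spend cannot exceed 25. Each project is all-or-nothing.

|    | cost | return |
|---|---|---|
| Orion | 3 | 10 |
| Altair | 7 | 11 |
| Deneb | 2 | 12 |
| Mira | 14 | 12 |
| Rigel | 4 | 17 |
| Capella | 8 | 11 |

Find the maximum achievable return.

61

Take Orion, Altair, Deneb, Rigel, and Capella: cost 3 + 7 + 2 + 4 + 8 = 24 ≤ 25, return 10 + 11 + 12 + 17 + 11 = 61.
No other feasible combination does better.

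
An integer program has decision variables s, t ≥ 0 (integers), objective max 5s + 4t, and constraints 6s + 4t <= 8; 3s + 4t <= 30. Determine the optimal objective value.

(s,t)=(0,2): 6·0+4·2=8≤8, 3·0+4·2=8≤30, objective 8.
(s,t)=(0,1): 6·0+4·1=4≤8, 3·0+4·1=4≤30, objective 4.
Maximum is 8 at (s,t)=(0,2).

8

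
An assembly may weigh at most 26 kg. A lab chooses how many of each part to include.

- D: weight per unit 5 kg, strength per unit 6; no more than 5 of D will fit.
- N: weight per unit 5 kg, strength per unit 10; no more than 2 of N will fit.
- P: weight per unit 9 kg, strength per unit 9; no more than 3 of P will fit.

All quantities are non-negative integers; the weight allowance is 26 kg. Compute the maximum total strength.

38

This is a bounded integer knapsack.
3×D and 2×N: weight 25 ≤ 26, strength 3·6 + 2·10 = 38.
1×D, 2×N, and 1×P: weight 24 ≤ 26, strength 1·6 + 2·10 + 1·9 = 35.
Best is 38.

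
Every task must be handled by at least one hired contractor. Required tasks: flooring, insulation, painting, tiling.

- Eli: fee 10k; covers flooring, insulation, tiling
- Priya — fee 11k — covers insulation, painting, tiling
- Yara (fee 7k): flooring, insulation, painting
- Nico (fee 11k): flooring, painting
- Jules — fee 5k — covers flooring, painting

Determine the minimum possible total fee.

The greedy cost-per-new-task heuristic would pick Yara and Eli for 17, but a cheaper cover exists.
Choose Eli and Jules: together they cover flooring, insulation, painting, tiling — every task.
Total fee: 10 + 5 = 15.
No cover costs less than 15.

15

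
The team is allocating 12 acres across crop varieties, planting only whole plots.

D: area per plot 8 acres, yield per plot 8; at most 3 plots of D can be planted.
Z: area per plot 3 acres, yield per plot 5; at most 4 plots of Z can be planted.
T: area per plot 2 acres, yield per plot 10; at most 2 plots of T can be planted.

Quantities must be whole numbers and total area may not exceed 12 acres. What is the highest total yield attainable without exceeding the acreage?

30

T has the best ratio (10/2); taking only T gives at most 2×10 = 20 (stopped by the supply cap of 2).
Mixing does better — 2×Z and 2×T: area 10 ≤ 12, yield 2·5 + 2·10 = 30.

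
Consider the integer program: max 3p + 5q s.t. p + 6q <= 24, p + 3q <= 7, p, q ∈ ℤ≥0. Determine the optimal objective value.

21

(p,q)=(7,0): 1·7+6·0=7≤24, 1·7+3·0=7≤7, objective 21.
(p,q)=(6,0): 1·6+6·0=6≤24, 1·6+3·0=6≤7, objective 18.
Maximum is 21 at (p,q)=(7,0).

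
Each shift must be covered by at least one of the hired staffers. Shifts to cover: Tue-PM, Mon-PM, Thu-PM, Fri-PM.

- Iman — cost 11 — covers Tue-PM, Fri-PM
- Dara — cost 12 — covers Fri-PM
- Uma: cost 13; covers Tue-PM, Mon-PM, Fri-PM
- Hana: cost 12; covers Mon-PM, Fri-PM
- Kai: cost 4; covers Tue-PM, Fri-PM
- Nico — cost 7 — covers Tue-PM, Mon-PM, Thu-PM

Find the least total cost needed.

Choose Kai and Nico: together they cover Tue-PM, Mon-PM, Thu-PM, Fri-PM — every shift.
Total cost: 4 + 7 = 11.
No cover costs less than 11.

11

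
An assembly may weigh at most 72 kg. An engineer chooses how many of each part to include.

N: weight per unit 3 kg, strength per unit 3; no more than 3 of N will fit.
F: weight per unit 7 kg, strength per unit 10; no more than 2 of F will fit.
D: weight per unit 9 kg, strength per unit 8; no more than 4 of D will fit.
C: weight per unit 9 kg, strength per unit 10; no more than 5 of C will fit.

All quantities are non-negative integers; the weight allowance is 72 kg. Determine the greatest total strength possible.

1×N, 2×F, 1×D, and 5×C: weight 71 ≤ 72, strength 1·3 + 2·10 + 1·8 + 5·10 = 81.
1×N, 2×F, 2×D, and 4×C: weight 71 ≤ 72, strength 1·3 + 2·10 + 2·8 + 4·10 = 79.
Best is 81.

81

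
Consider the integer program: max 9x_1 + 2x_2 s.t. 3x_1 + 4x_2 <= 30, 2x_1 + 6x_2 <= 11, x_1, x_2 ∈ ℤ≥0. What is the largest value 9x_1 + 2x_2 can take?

45

The continuous relaxation peaks at (5.5, 0) with value 49.50; rounding to a feasible lattice point costs some objective.
(x_1,x_2)=(5,0) is feasible, giving 45.
(x_1,x_2)=(4,0) is feasible, giving 36.
The best lattice point is (5,0), giving 45.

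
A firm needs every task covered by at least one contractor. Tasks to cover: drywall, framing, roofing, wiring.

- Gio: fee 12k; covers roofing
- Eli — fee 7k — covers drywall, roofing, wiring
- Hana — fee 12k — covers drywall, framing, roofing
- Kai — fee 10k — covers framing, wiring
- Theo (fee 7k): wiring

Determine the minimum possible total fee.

17

Choose Eli and Kai: together they cover drywall, framing, roofing, wiring — every task.
Total fee: 7 + 10 = 17.
No cover costs less than 17.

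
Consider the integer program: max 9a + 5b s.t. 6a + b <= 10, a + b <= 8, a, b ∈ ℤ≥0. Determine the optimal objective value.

40

(a,b)=(0,8) is feasible, giving 40.
(a,b)=(0,7) is feasible, giving 35.
The best lattice point is (0,8), giving 40.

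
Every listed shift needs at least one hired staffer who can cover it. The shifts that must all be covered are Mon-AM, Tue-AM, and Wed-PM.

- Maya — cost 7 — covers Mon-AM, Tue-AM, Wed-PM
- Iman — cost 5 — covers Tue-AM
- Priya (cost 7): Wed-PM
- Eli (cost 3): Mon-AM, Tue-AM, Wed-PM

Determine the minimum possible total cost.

3

Eli alone covers Mon-AM, Tue-AM, Wed-PM — every shift.
Total cost: 3.
No cover costs less than 3.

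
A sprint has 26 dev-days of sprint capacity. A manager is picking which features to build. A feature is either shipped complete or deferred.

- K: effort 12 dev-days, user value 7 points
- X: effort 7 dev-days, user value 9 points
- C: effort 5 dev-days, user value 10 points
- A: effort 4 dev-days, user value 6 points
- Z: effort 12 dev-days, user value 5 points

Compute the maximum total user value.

26

Allowing fractional choices, the relaxed optimum would be about 30.8, but features are indivisible.
X + C + Z: effort 7 + 5 + 12 = 24 ≤ 26, user value 9 + 10 + 5 = 24.
K + X + C: effort 12 + 7 + 5 = 24 ≤ 26, user value 7 + 9 + 10 = 26.
X + C + A: effort 7 + 5 + 4 = 16 ≤ 26, user value 9 + 10 + 6 = 25.
Best is K, X, and C with total user value 26.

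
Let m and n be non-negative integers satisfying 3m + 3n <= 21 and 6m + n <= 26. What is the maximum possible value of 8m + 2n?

36

The continuous relaxation peaks at (3.8, 3.2) with value 36.80; rounding to a feasible lattice point costs some objective.
(m,n)=(4,2): 3·4+3·2=18≤21, 6·4+1·2=26≤26, objective 36.
(m,n)=(4,1): 3·4+3·1=15≤21, 6·4+1·1=25≤26, objective 34.
(m,n)=(3,4): 3·3+3·4=21≤21, 6·3+1·4=22≤26, objective 32.
No feasible integer point exceeds 36.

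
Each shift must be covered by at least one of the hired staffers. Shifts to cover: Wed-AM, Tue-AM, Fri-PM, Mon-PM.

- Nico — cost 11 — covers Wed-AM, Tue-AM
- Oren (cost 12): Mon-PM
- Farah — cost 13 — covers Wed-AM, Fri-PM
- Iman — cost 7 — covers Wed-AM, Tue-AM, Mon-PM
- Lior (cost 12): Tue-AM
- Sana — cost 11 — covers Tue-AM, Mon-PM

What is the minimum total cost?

Choose Farah and Iman: together they cover Wed-AM, Tue-AM, Fri-PM, Mon-PM — every shift.
Total cost: 13 + 7 = 20.

20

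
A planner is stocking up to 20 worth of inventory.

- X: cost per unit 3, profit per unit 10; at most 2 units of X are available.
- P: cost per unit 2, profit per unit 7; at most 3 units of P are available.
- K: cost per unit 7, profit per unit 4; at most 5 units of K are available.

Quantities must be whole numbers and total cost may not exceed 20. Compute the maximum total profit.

This is a bounded integer knapsack.
P has the best ratio (7/2); taking only P gives at most 3×7 = 21 (stopped by the supply cap of 3).
Mixing does better — 2×X, 3×P, and 1×K: cost 19 ≤ 20, profit 2·10 + 3·7 + 1·4 = 45.

45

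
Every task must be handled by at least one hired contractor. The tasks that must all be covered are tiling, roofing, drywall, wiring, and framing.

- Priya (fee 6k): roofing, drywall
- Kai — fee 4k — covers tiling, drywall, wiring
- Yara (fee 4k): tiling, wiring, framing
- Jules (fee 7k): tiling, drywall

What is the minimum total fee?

10

The greedy cost-per-new-task heuristic would pick Kai, Yara, and Priya for 14, but a cheaper cover exists.
Choose Priya and Yara: together they cover tiling, roofing, drywall, wiring, framing — every task.
Total fee: 6 + 4 = 10.
No cover costs less than 10.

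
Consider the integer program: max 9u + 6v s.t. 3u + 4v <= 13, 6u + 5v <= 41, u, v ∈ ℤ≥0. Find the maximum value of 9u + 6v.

36

Relaxing integrality, the LP optimum is 39.00 at (u,v) = (4.33, 0), which is not an integer point.
(u,v)=(4,0): 3·4+4·0=12≤13, 6·4+5·0=24≤41, objective 36.
(u,v)=(3,1): 3·3+4·1=13≤13, 6·3+5·1=23≤41, objective 33.
(u,v)=(3,0): 3·3+4·0=9≤13, 6·3+5·0=18≤41, objective 27.
The best lattice point is (4,0), giving 36.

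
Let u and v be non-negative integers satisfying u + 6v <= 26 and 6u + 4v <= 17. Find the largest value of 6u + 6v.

24

(u,v)=(0,4) is feasible, giving 24.
(u,v)=(0,3) is feasible, giving 18.
Maximum is 24 at (u,v)=(0,4).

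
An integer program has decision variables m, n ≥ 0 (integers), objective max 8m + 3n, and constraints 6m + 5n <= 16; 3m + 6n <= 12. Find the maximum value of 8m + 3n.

Relaxing integrality, the LP optimum is 21.33 at (m,n) = (2.67, 0), which is not an integer point.
(m,n)=(2,0): 6·2+5·0=12≤16, 3·2+6·0=6≤12, objective 16.
(m,n)=(1,1): 6·1+5·1=11≤16, 3·1+6·1=9≤12, objective 11.
No feasible integer point exceeds 16.

16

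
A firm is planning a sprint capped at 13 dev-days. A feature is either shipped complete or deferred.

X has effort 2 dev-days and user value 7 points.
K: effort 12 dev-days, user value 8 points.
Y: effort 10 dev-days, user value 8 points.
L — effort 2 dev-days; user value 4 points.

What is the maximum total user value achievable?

15

This is an integer program with binary decision variables.
Allowing fractional choices, the relaxed optimum would be about 18.2, but features are indivisible.
X + Y: effort 2 + 10 = 12 ≤ 13, user value 7 + 8 = 15.
Y + L: effort 10 + 2 = 12 ≤ 13, user value 8 + 4 = 12.
Best is X and Y with total user value 15.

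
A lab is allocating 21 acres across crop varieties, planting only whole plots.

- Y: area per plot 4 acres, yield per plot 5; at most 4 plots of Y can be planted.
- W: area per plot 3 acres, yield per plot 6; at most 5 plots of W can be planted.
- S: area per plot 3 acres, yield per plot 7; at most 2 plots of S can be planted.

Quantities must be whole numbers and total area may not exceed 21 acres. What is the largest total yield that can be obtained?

44

4×W and 2×S: area 18 ≤ 21, yield 4·6 + 2·7 = 38.
5×W and 2×S: area 21 ≤ 21, yield 5·6 + 2·7 = 44.
Best is 44.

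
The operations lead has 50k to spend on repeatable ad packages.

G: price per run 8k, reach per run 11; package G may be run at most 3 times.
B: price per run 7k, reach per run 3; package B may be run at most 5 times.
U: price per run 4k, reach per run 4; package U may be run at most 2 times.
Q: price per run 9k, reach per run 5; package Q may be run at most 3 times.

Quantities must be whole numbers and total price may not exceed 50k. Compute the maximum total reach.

51

3×G, 2×U, and 2×Q: price 50 ≤ 50, reach 3·11 + 2·4 + 2·5 = 51.
3×G, 1×B, 2×U, and 1×Q: price 48 ≤ 50, reach 3·11 + 1·3 + 2·4 + 1·5 = 49.
Best is 51.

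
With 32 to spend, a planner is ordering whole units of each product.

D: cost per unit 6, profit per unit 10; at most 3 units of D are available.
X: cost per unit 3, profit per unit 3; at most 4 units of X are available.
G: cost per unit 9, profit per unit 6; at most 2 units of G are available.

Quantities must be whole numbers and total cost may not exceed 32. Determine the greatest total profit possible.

Take 3×D and 4×X: cost 30 ≤ 32, profit 3·10 + 4·3 = 42.
D has the best ratio (10/6) and is taken to its limit of 3; remaining capacity is filled optimally with the others.

42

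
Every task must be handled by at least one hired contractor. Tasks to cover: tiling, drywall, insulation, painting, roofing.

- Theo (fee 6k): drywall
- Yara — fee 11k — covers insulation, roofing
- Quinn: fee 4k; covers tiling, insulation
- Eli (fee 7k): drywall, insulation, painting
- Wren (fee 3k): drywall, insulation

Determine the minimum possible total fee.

The greedy cost-per-new-task heuristic would pick Wren, Quinn, Eli, and Yara for 25, but a cheaper cover exists.
Choose Yara, Quinn, and Eli: together they cover tiling, drywall, insulation, painting, roofing — every task.
Total fee: 11 + 4 + 7 = 22.
No cover costs less than 22.

22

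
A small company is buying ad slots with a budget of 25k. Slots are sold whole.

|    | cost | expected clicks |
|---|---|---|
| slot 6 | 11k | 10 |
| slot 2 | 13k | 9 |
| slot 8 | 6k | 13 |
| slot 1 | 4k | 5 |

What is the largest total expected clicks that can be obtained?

slot 2 + slot 8 + slot 1: cost 13 + 6 + 4 = 23 ≤ 25, expected clicks 9 + 13 + 5 = 27.
slot 6 + slot 8 + slot 1: cost 11 + 6 + 4 = 21 ≤ 25, expected clicks 10 + 13 + 5 = 28.
Best is slot 6, slot 8, and slot 1 with total expected clicks 28.

28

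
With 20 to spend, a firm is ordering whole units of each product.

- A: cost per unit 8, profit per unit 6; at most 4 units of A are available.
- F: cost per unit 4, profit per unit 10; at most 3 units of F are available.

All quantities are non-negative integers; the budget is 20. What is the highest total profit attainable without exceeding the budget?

F has the best ratio (10/4); taking only F gives at most 3×10 = 30 (stopped by the supply cap of 3).
Mixing does better — 1×A and 3×F: cost 20 ≤ 20, profit 1·6 + 3·10 = 36.

36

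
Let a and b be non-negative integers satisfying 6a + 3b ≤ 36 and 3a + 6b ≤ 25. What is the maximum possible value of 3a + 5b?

22

(a,b)=(4,2): 6·4+3·2=30≤36, 3·4+6·2=24≤25, objective 22.
(a,b)=(5,1): 6·5+3·1=33≤36, 3·5+6·1=21≤25, objective 20.
(a,b)=(3,2): 6·3+3·2=24≤36, 3·3+6·2=21≤25, objective 19.
No feasible integer point exceeds 22.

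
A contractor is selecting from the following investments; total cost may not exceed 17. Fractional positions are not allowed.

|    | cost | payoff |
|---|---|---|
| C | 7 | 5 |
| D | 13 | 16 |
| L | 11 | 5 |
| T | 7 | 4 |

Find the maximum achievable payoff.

16

This is a 0-1 knapsack instance.
Take D: cost 13 ≤ 17, payoff 16.
No other feasible combination does better.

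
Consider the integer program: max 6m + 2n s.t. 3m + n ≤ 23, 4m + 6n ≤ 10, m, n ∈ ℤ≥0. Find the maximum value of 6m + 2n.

(m,n)=(2,0) is feasible, giving 12.
(m,n)=(1,1) is feasible, giving 8.
(m,n)=(1,0) is feasible, giving 6.
Maximum is 12 at (m,n)=(2,0).

12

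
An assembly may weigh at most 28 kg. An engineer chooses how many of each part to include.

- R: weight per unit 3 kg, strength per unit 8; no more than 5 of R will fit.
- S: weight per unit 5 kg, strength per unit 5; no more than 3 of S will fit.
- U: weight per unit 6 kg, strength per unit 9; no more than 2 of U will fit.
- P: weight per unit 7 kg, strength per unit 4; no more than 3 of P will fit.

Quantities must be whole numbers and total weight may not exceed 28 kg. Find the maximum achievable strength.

R has the best ratio (8/3); taking only R gives at most 5×8 = 40 (stopped by the supply cap of 5).
Mixing does better — 5×R and 2×U: weight 27 ≤ 28, strength 5·8 + 2·9 = 58.

58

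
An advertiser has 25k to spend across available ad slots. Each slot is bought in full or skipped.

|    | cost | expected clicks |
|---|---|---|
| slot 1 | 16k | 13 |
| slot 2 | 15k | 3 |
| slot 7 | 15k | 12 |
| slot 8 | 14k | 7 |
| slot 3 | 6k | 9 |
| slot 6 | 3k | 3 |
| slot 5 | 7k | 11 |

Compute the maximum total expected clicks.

26

Take slot 7, slot 6, and slot 5: cost 15 + 3 + 7 = 25 ≤ 25, expected clicks 12 + 3 + 11 = 26.
No other feasible combination does better.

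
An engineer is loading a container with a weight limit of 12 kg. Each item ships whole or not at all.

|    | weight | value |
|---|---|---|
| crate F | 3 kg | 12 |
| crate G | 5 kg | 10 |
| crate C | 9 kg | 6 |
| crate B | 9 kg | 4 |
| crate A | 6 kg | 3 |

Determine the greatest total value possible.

22

This is a 0-1 knapsack instance.
Allowing fractional choices, the relaxed optimum would be about 24.7, but items are indivisible.
crate F + crate C: weight 3 + 9 = 12 ≤ 12, value 12 + 6 = 18.
crate F + crate G: weight 3 + 5 = 8 ≤ 12, value 12 + 10 = 22.
crate F + crate B: weight 3 + 9 = 12 ≤ 12, value 12 + 4 = 16.
Best is crate F and crate G with total value 22.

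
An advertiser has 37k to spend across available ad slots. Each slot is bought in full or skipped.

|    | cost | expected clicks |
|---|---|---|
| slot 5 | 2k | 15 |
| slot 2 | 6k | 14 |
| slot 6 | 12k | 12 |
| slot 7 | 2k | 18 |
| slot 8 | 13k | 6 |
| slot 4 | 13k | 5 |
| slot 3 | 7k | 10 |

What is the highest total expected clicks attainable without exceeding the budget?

69

Allowing fractional choices, the relaxed optimum would be about 72.7, but ad slots are indivisible.
slot 5 + slot 2 + slot 6 + slot 7 + slot 3: cost 2 + 6 + 12 + 2 + 7 = 29 ≤ 37, expected clicks 15 + 14 + 12 + 18 + 10 = 69.
slot 5 + slot 2 + slot 6 + slot 7 + slot 8: cost 2 + 6 + 12 + 2 + 13 = 35 ≤ 37, expected clicks 15 + 14 + 12 + 18 + 6 = 65.
slot 5 + slot 2 + slot 6 + slot 7 + slot 4: cost 2 + 6 + 12 + 2 + 13 = 35 ≤ 37, expected clicks 15 + 14 + 12 + 18 + 5 = 64.
Best is slot 5, slot 2, slot 6, slot 7, and slot 3 with total expected clicks 69.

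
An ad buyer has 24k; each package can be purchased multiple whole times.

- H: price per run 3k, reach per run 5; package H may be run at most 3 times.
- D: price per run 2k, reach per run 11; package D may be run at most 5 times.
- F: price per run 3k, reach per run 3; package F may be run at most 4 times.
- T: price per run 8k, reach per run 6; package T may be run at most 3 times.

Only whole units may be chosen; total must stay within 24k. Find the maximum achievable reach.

D has the best ratio (11/2); taking only D gives at most 5×11 = 55 (stopped by the supply cap of 5).
Mixing does better — 3×H, 5×D, and 1×F: price 22 ≤ 24, reach 3·5 + 5·11 + 1·3 = 73.

73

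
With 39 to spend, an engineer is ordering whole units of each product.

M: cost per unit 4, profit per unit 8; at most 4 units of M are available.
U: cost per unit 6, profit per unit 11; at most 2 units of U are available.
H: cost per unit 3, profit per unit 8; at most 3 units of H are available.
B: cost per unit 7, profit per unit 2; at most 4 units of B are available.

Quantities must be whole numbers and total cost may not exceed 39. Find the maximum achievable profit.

78

This is a bounded integer knapsack.
3×M, 2×U, and 3×H: cost 33 ≤ 39, profit 3·8 + 2·11 + 3·8 = 70.
4×M, 2×U, and 3×H: cost 37 ≤ 39, profit 4·8 + 2·11 + 3·8 = 78.
Best is 78.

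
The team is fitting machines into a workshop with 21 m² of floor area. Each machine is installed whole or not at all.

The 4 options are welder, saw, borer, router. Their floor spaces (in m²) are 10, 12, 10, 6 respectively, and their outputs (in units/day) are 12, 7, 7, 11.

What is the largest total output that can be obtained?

Take welder and router: floor space 10 + 6 = 16 ≤ 21, output 12 + 11 = 23.
No other feasible combination does better.

23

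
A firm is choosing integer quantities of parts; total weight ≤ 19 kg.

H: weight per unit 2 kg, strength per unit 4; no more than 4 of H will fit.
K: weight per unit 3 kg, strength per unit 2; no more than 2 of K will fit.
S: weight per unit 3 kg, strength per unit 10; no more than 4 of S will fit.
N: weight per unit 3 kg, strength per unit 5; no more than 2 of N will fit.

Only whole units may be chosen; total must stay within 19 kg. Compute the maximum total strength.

This is a bounded integer knapsack.
S has the best ratio (10/3); taking only S gives at most 4×10 = 40 (stopped by the supply cap of 4).
Mixing does better — 2×H, 4×S, and 1×N: weight 19 ≤ 19, strength 2·4 + 4·10 + 1·5 = 53.

53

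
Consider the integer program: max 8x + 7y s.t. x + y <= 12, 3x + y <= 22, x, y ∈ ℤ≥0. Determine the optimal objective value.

(x,y)=(5,7) is feasible, giving 89.
(x,y)=(4,8) is feasible, giving 88.
(x,y)=(5,6) is feasible, giving 82.
(x,y)=(4,7) is feasible, giving 81.
The best lattice point is (5,7), giving 89.

89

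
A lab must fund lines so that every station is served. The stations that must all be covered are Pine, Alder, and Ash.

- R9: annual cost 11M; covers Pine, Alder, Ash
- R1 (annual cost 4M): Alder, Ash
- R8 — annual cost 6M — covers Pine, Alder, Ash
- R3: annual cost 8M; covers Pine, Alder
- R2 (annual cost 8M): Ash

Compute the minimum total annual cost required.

The greedy cost-per-new-station heuristic would pick R1 and R8 for 10, but a cheaper cover exists.
R8 alone covers Pine, Alder, Ash — every station.
Total annual cost: 6.
No cover costs less than 6.

6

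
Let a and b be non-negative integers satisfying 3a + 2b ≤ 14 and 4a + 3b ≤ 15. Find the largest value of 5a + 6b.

30

(a,b)=(0,5) is feasible, giving 30.
(a,b)=(0,4) is feasible, giving 24.
Maximum is 30 at (a,b)=(0,5).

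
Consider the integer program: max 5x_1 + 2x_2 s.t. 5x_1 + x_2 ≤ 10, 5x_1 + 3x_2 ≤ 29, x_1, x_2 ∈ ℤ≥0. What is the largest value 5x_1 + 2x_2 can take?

18

(x_1,x_2)=(0,9): 5·0+1·9=9≤10, 5·0+3·9=27≤29, objective 18.
(x_1,x_2)=(0,8): 5·0+1·8=8≤10, 5·0+3·8=24≤29, objective 16.
The best lattice point is (0,9), giving 18.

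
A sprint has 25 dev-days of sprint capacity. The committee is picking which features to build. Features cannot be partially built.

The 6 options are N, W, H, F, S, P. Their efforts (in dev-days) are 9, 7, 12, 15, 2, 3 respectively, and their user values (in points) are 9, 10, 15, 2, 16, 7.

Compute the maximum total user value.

Allowing fractional choices, the relaxed optimum would be about 49.0, but features are indivisible.
N + W + S + P: effort 9 + 7 + 2 + 3 = 21 ≤ 25, user value 9 + 10 + 16 + 7 = 42.
W + H + S + P: effort 7 + 12 + 2 + 3 = 24 ≤ 25, user value 10 + 15 + 16 + 7 = 48.
Best is W, H, S, and P with total user value 48.

48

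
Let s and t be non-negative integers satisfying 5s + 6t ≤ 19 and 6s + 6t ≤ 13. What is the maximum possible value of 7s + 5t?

14

The continuous relaxation peaks at (2.17, 0) with value 15.17; rounding to a feasible lattice point costs some objective.
(s,t)=(2,0): 5·2+6·0=10≤19, 6·2+6·0=12≤13, objective 14.
(s,t)=(1,1): 5·1+6·1=11≤19, 6·1+6·1=12≤13, objective 12.
(s,t)=(1,0): 5·1+6·0=5≤19, 6·1+6·0=6≤13, objective 7.
No feasible integer point exceeds 14.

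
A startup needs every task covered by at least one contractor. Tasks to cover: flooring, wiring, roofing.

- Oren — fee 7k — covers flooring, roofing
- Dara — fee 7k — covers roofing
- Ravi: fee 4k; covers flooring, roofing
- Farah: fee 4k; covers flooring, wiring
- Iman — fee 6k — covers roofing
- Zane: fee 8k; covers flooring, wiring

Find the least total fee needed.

8

Choose Ravi and Farah: together they cover flooring, wiring, roofing — every task.
Total fee: 4 + 4 = 8.
No cover costs less than 8.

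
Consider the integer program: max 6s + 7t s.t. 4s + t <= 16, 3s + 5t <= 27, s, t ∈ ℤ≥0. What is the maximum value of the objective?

(s,t)=(2,4) is feasible, giving 40.
(s,t)=(3,3) is feasible, giving 39.
(s,t)=(1,4) is feasible, giving 34.
The best lattice point is (2,4), giving 40.

40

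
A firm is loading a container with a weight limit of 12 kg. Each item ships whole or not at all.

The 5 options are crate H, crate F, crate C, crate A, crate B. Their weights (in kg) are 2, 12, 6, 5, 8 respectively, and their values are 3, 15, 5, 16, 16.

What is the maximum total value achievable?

21

This is a 0-1 knapsack instance.
Take crate C and crate A: weight 6 + 5 = 11 ≤ 12, value 5 + 16 = 21.
No other feasible combination does better.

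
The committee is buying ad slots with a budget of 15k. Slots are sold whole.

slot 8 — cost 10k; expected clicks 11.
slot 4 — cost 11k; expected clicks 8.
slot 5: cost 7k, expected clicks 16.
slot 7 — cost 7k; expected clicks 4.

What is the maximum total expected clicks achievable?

slot 5: cost 7 ≤ 15, expected clicks 16.
slot 5 + slot 7: cost 7 + 7 = 14 ≤ 15, expected clicks 16 + 4 = 20.
Best is slot 5 and slot 7 with total expected clicks 20.

20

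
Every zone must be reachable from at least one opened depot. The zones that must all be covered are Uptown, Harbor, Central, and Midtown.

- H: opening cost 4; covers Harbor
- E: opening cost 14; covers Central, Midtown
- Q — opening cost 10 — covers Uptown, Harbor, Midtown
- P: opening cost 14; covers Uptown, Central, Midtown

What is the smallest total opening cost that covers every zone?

The greedy cost-per-new-zone heuristic would pick Q and E for 24, but a cheaper cover exists.
Choose H and P: together they cover Uptown, Harbor, Central, Midtown — every zone.
Total opening cost: 4 + 14 = 18.
No cover costs less than 18.

18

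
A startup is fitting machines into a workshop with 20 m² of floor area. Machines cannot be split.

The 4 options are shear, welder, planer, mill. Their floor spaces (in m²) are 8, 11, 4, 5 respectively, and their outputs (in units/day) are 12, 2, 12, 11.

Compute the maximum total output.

35

Allowing fractional choices, the relaxed optimum would be about 35.5, but machines are indivisible.
welder + planer + mill: floor space 11 + 4 + 5 = 20 ≤ 20, output 2 + 12 + 11 = 25.
shear + planer + mill: floor space 8 + 4 + 5 = 17 ≤ 20, output 12 + 12 + 11 = 35.
shear + planer: floor space 8 + 4 = 12 ≤ 20, output 12 + 12 = 24.
Best is shear, planer, and mill with total output 35.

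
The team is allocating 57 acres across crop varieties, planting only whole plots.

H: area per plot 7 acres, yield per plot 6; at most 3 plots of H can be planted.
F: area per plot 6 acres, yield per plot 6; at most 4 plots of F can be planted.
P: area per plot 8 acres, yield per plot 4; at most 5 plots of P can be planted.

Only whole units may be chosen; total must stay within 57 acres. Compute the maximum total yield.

2×H, 4×F, and 2×P: area 54 ≤ 57, yield 2·6 + 4·6 + 2·4 = 44.
3×H, 4×F, and 1×P: area 53 ≤ 57, yield 3·6 + 4·6 + 1·4 = 46.
Best is 46.

46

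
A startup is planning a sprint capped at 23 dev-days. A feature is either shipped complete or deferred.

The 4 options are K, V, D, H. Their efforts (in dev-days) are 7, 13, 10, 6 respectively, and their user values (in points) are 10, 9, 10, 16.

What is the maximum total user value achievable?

K + H: effort 7 + 6 = 13 ≤ 23, user value 10 + 16 = 26.
K + D + H: effort 7 + 10 + 6 = 23 ≤ 23, user value 10 + 10 + 16 = 36.
D + H: effort 10 + 6 = 16 ≤ 23, user value 10 + 16 = 26.
Best is K, D, and H with total user value 36.

36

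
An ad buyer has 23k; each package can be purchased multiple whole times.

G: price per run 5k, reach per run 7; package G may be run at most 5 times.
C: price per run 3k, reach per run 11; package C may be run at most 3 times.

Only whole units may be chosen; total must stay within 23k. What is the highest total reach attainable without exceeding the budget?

C has the best ratio (11/3); taking only C gives at most 3×11 = 33 (stopped by the supply cap of 3).
Mixing does better — 2×G and 3×C: price 19 ≤ 23, reach 2·7 + 3·11 = 47.

47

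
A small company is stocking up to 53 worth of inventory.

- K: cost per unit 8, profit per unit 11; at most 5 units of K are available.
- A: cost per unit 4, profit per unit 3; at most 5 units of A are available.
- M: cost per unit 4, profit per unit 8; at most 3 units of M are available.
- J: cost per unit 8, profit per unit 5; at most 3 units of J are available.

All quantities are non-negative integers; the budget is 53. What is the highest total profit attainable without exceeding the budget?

This is a bounded integer knapsack.
M has the best ratio (8/4); taking only M gives at most 3×8 = 24 (stopped by the supply cap of 3).
Mixing does better — 5×K and 3×M: cost 52 ≤ 53, profit 5·11 + 3·8 = 79.

79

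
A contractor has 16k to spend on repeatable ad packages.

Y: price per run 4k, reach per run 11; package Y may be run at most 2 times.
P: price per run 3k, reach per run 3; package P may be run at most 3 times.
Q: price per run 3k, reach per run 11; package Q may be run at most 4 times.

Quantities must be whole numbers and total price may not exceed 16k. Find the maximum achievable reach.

This is a bounded integer knapsack.
1×P and 4×Q: price 15 ≤ 16, reach 1·3 + 4·11 = 47.
1×Y and 4×Q: price 16 ≤ 16, reach 1·11 + 4·11 = 55.
Best is 55.

55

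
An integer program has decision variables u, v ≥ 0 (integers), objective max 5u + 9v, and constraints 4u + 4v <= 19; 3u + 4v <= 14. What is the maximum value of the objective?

Relaxing integrality, the LP optimum is 31.50 at (u,v) = (0, 3.5), which is not an integer point.
(u,v)=(2,2): 4·2+4·2=16≤19, 3·2+4·2=14≤14, objective 28.
(u,v)=(0,3): 4·0+4·3=12≤19, 3·0+4·3=12≤14, objective 27.
(u,v)=(3,1): 4·3+4·1=16≤19, 3·3+4·1=13≤14, objective 24.
(u,v)=(1,2): 4·1+4·2=12≤19, 3·1+4·2=11≤14, objective 23.
No feasible integer point exceeds 28.

28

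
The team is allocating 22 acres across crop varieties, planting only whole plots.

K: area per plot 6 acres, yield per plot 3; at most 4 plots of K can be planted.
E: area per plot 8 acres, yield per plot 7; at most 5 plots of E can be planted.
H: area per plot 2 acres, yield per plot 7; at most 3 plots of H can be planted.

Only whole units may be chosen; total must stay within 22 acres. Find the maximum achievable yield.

35

Take 2×E and 3×H: area 22 ≤ 22, yield 2·7 + 3·7 = 35.
H has the best ratio (7/2) and is taken to its limit of 3; remaining capacity is filled optimally with the others.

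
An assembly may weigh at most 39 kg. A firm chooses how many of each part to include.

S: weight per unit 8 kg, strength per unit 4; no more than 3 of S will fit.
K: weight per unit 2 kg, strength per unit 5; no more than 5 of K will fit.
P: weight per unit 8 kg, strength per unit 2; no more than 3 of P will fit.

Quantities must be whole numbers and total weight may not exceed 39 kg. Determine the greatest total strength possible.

K has the best ratio (5/2); taking only K gives at most 5×5 = 25 (stopped by the supply cap of 5).
Mixing does better — 3×S and 5×K: weight 34 ≤ 39, strength 3·4 + 5·5 = 37.

37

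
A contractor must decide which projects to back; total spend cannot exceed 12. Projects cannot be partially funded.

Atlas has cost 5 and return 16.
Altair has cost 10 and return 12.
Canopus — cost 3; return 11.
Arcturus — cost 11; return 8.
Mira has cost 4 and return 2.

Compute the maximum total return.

29

Treat it as a binary knapsack problem.
Allowing fractional choices, the relaxed optimum would be about 31.8, but projects are indivisible.
Atlas + Canopus: cost 5 + 3 = 8 ≤ 12, return 16 + 11 = 27.
Atlas + Canopus + Mira: cost 5 + 3 + 4 = 12 ≤ 12, return 16 + 11 + 2 = 29.
Atlas + Mira: cost 5 + 4 = 9 ≤ 12, return 16 + 2 = 18.
Best is Atlas, Canopus, and Mira with total return 29.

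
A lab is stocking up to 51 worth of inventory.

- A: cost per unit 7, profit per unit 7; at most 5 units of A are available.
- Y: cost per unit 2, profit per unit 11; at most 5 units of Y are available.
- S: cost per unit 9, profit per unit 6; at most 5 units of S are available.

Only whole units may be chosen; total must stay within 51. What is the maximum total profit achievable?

Take 5×A and 5×Y: cost 45 ≤ 51, profit 5·7 + 5·11 = 90.
Y has the best ratio (11/2) and is taken to its limit of 5; remaining capacity is filled optimally with the others.

90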